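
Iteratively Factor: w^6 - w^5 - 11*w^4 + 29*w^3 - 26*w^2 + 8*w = (w)*(w^5 - w^4 - 11*w^3 + 29*w^2 - 26*w + 8) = w*(w + 4)*(w^4 - 5*w^3 + 9*w^2 - 7*w + 2) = w*(w - 2)*(w + 4)*(w^3 - 3*w^2 + 3*w - 1) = w*(w - 2)*(w - 1)*(w + 4)*(w^2 - 2*w + 1) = w*(w - 2)*(w - 1)^2*(w + 4)*(w - 1)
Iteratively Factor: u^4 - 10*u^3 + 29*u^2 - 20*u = (u)*(u^3 - 10*u^2 + 29*u - 20) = u*(u - 5)*(u^2 - 5*u + 4) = u*(u - 5)*(u - 4)*(u - 1)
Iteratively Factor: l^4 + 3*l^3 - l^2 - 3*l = (l)*(l^3 + 3*l^2 - l - 3) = l*(l + 1)*(l^2 + 2*l - 3) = l*(l - 1)*(l + 1)*(l + 3)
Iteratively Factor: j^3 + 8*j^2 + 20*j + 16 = (j + 4)*(j^2 + 4*j + 4) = (j + 2)*(j + 4)*(j + 2)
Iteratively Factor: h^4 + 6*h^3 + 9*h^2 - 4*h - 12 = (h - 1)*(h^3 + 7*h^2 + 16*h + 12) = (h - 1)*(h + 2)*(h^2 + 5*h + 6) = (h - 1)*(h + 2)^2*(h + 3)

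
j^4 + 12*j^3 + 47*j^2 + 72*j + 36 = (j + 1)*(j + 2)*(j + 3)*(j + 6)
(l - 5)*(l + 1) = l^2 - 4*l - 5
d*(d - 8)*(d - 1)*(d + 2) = d^4 - 7*d^3 - 10*d^2 + 16*d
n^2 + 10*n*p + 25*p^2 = (n + 5*p)^2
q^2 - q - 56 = (q - 8)*(q + 7)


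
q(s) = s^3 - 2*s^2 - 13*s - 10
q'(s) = 3*s^2 - 4*s - 13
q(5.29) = 13.30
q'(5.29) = 49.79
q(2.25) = -37.98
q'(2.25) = -6.81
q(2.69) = -39.98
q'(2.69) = -2.05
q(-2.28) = -2.61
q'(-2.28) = 11.72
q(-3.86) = -47.13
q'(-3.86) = 47.14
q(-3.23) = -22.57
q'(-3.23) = 31.22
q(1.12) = -25.66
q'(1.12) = -13.72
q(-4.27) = -68.81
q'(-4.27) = 58.78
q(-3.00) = -16.00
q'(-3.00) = 26.00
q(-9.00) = -784.00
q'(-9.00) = 266.00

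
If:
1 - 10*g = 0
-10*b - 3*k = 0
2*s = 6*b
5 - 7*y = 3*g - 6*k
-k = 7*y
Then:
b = 141/700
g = 1/10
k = -47/70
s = 423/700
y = 47/490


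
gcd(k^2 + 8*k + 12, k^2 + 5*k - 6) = k + 6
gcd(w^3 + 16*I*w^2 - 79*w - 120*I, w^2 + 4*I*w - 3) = w + 3*I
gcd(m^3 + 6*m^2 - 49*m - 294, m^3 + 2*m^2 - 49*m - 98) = m^2 - 49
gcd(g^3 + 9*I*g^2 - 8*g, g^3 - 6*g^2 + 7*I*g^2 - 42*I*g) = g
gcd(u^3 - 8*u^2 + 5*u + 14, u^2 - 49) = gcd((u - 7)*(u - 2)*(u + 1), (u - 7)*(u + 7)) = u - 7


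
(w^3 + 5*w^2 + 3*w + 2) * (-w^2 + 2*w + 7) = -w^5 - 3*w^4 + 14*w^3 + 39*w^2 + 25*w + 14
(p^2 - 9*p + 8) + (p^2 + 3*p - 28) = 2*p^2 - 6*p - 20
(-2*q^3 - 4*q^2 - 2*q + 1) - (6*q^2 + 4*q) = -2*q^3 - 10*q^2 - 6*q + 1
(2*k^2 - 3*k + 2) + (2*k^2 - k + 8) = 4*k^2 - 4*k + 10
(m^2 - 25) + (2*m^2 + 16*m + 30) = 3*m^2 + 16*m + 5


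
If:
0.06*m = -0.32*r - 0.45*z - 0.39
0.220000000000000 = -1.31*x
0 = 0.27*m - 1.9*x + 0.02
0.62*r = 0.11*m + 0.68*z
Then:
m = -1.26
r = -0.56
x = -0.17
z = -0.30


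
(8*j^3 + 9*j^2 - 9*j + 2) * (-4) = -32*j^3 - 36*j^2 + 36*j - 8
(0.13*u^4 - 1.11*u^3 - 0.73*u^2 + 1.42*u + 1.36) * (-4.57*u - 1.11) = -0.5941*u^5 + 4.9284*u^4 + 4.5682*u^3 - 5.6791*u^2 - 7.7914*u - 1.5096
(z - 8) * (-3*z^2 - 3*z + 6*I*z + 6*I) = -3*z^3 + 21*z^2 + 6*I*z^2 + 24*z - 42*I*z - 48*I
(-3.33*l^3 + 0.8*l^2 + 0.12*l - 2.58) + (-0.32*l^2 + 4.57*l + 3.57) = -3.33*l^3 + 0.48*l^2 + 4.69*l + 0.99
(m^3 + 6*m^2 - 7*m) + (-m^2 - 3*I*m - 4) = m^3 + 5*m^2 - 7*m - 3*I*m - 4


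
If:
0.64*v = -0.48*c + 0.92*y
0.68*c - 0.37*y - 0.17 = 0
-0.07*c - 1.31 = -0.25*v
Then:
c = 3.66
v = 6.26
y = 6.27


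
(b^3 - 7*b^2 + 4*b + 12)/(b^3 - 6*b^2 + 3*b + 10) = (b - 6)/(b - 5)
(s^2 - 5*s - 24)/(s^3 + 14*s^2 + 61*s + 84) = (s - 8)/(s^2 + 11*s + 28)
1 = 1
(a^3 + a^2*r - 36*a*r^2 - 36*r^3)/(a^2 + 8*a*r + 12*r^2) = (a^2 - 5*a*r - 6*r^2)/(a + 2*r)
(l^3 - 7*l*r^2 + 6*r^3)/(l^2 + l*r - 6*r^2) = l - r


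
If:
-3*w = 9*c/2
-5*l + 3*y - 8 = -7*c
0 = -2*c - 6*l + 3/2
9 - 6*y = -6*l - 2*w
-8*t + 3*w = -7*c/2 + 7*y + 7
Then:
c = 24/37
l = 5/148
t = -2385/1184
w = -36/37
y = 179/148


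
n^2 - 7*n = n*(n - 7)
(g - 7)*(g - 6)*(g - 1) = g^3 - 14*g^2 + 55*g - 42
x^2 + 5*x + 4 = (x + 1)*(x + 4)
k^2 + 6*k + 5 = (k + 1)*(k + 5)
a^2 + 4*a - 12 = (a - 2)*(a + 6)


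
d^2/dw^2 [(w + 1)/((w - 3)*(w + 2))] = 2*(w^3 + 3*w^2 + 15*w + 1)/(w^6 - 3*w^5 - 15*w^4 + 35*w^3 + 90*w^2 - 108*w - 216)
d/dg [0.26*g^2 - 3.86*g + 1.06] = 0.52*g - 3.86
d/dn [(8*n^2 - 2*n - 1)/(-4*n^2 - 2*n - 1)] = 24*n*(-n - 1)/(16*n^4 + 16*n^3 + 12*n^2 + 4*n + 1)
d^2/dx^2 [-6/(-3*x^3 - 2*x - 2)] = 12*(-9*x*(3*x^3 + 2*x + 2) + (9*x^2 + 2)^2)/(3*x^3 + 2*x + 2)^3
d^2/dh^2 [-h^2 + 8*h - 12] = -2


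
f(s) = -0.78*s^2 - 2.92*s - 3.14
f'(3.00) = -7.60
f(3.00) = -18.92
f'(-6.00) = 6.44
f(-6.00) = -13.70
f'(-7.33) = 8.51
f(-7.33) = -23.64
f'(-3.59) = 2.68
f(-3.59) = -2.71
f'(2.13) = -6.24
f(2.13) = -12.90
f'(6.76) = -13.47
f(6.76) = -58.52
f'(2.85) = -7.37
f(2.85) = -17.80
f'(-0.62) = -1.95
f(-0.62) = -1.63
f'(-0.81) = -1.66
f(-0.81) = -1.29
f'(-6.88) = 7.81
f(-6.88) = -19.97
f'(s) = -1.56*s - 2.92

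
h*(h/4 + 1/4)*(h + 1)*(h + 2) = h^4/4 + h^3 + 5*h^2/4 + h/2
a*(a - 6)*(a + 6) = a^3 - 36*a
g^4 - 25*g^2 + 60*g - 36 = (g - 3)*(g - 2)*(g - 1)*(g + 6)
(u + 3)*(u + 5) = u^2 + 8*u + 15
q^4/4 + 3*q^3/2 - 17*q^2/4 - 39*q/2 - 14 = (q/4 + 1/2)*(q - 4)*(q + 1)*(q + 7)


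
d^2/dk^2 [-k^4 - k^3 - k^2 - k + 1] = -12*k^2 - 6*k - 2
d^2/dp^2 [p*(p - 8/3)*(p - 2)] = 6*p - 28/3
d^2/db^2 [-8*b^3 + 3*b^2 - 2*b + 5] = 6 - 48*b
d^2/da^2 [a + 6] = 0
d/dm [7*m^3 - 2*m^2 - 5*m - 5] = 21*m^2 - 4*m - 5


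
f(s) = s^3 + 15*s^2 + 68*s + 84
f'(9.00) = 581.00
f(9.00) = 2640.00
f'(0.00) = 68.00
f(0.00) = 84.00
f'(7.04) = 427.88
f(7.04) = 1655.06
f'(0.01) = 68.30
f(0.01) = 84.68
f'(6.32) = 377.43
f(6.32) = 1365.33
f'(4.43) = 259.77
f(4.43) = 766.55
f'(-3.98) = -3.88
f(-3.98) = -12.08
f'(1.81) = 132.13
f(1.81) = 262.15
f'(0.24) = 75.37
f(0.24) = 101.20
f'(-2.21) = 16.35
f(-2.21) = -3.81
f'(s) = 3*s^2 + 30*s + 68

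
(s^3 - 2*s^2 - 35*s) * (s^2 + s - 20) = s^5 - s^4 - 57*s^3 + 5*s^2 + 700*s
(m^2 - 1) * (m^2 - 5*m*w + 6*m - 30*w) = m^4 - 5*m^3*w + 6*m^3 - 30*m^2*w - m^2 + 5*m*w - 6*m + 30*w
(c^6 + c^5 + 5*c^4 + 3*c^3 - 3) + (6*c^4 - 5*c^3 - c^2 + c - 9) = c^6 + c^5 + 11*c^4 - 2*c^3 - c^2 + c - 12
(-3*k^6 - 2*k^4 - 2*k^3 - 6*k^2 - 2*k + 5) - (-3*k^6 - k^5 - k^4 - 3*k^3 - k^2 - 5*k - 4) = k^5 - k^4 + k^3 - 5*k^2 + 3*k + 9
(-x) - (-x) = 0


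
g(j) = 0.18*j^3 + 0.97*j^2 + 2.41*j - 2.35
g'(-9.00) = 28.69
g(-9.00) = -76.69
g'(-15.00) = 94.81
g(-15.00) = -427.75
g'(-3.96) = 3.20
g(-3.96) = -7.86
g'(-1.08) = 0.94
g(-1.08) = -4.05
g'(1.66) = 7.12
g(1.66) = 5.15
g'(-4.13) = 3.61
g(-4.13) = -8.44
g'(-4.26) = 3.95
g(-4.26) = -8.93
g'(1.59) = 6.86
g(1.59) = 4.66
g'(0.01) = 2.43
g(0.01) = -2.33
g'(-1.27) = 0.82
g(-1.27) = -4.21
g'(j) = 0.54*j^2 + 1.94*j + 2.41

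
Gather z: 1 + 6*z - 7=6*z - 6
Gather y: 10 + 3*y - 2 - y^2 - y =-y^2 + 2*y + 8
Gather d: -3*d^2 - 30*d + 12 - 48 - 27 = -3*d^2 - 30*d - 63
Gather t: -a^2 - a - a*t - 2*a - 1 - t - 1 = -a^2 - 3*a + t*(-a - 1) - 2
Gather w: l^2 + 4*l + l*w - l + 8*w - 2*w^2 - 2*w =l^2 + 3*l - 2*w^2 + w*(l + 6)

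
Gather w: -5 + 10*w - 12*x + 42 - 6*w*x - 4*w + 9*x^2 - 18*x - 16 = w*(6 - 6*x) + 9*x^2 - 30*x + 21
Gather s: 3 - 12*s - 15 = -12*s - 12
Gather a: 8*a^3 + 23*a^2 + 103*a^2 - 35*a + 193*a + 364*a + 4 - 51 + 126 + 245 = 8*a^3 + 126*a^2 + 522*a + 324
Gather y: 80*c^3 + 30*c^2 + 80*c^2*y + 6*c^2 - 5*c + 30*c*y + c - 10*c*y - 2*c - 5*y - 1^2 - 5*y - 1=80*c^3 + 36*c^2 - 6*c + y*(80*c^2 + 20*c - 10) - 2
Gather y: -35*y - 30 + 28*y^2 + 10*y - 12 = 28*y^2 - 25*y - 42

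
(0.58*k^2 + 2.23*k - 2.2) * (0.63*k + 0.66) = 0.3654*k^3 + 1.7877*k^2 + 0.0857999999999999*k - 1.452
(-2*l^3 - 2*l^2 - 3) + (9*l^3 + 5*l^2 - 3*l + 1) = 7*l^3 + 3*l^2 - 3*l - 2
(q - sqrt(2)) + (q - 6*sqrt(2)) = 2*q - 7*sqrt(2)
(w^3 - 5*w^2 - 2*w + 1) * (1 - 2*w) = -2*w^4 + 11*w^3 - w^2 - 4*w + 1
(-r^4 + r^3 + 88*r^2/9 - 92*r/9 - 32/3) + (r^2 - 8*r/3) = -r^4 + r^3 + 97*r^2/9 - 116*r/9 - 32/3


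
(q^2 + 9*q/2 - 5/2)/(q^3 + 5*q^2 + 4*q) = (2*q^2 + 9*q - 5)/(2*q*(q^2 + 5*q + 4))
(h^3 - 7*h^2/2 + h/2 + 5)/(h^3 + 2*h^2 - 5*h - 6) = (h - 5/2)/(h + 3)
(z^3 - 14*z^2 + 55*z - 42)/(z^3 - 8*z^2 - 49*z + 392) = (z^2 - 7*z + 6)/(z^2 - z - 56)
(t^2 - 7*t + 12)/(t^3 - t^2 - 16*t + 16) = (t - 3)/(t^2 + 3*t - 4)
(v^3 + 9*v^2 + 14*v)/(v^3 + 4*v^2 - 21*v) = (v + 2)/(v - 3)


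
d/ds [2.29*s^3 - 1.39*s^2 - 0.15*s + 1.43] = 6.87*s^2 - 2.78*s - 0.15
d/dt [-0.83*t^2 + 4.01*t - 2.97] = 4.01 - 1.66*t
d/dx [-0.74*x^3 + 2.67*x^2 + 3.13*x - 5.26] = -2.22*x^2 + 5.34*x + 3.13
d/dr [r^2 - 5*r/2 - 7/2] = 2*r - 5/2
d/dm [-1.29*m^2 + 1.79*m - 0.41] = 1.79 - 2.58*m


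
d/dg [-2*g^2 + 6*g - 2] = 6 - 4*g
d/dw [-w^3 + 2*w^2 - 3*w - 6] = -3*w^2 + 4*w - 3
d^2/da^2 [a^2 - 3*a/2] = 2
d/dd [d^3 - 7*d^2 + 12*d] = 3*d^2 - 14*d + 12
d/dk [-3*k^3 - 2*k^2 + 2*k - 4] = -9*k^2 - 4*k + 2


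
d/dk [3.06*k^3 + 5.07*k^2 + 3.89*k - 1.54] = 9.18*k^2 + 10.14*k + 3.89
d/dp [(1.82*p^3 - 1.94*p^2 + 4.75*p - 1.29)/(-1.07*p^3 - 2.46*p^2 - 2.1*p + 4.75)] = (-6.553*p^4 + 2.521*p^3 + 37.5531*p^2 - 24.7768*p + 19.8535)/(1.1449*p^6 + 5.2644*p^5 + 10.5456*p^4 + 0.167*p^3 - 18.96*p^2 - 19.95*p + 22.5625)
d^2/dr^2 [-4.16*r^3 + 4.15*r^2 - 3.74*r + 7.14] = 8.3 - 24.96*r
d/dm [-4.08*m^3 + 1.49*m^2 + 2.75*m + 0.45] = -12.24*m^2 + 2.98*m + 2.75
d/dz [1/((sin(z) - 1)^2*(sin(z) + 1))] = -(3*sin(z) + 1)/((sin(z) - 1)*cos(z)^3)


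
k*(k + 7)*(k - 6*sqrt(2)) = k^3 - 6*sqrt(2)*k^2 + 7*k^2 - 42*sqrt(2)*k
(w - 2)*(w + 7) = w^2 + 5*w - 14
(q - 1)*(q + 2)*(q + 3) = q^3 + 4*q^2 + q - 6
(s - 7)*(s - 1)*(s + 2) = s^3 - 6*s^2 - 9*s + 14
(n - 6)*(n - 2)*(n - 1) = n^3 - 9*n^2 + 20*n - 12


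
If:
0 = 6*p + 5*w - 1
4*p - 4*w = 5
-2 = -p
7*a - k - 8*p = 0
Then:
No Solution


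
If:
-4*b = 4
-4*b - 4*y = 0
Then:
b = -1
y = 1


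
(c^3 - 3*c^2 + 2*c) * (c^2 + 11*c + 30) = c^5 + 8*c^4 - c^3 - 68*c^2 + 60*c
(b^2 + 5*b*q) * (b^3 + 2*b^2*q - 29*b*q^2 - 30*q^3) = b^5 + 7*b^4*q - 19*b^3*q^2 - 175*b^2*q^3 - 150*b*q^4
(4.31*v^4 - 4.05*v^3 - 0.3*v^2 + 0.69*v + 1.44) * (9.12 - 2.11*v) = -9.0941*v^5 + 47.8527*v^4 - 36.303*v^3 - 4.1919*v^2 + 3.2544*v + 13.1328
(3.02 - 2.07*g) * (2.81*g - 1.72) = -5.8167*g^2 + 12.0466*g - 5.1944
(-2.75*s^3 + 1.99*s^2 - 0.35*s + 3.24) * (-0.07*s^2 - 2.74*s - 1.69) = 0.1925*s^5 + 7.3957*s^4 - 0.780600000000001*s^3 - 2.6309*s^2 - 8.2861*s - 5.4756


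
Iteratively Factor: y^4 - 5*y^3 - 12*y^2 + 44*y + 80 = (y + 2)*(y^3 - 7*y^2 + 2*y + 40) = (y + 2)^2*(y^2 - 9*y + 20) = (y - 5)*(y + 2)^2*(y - 4)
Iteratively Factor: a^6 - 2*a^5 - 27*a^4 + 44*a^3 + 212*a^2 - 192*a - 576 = (a + 4)*(a^5 - 6*a^4 - 3*a^3 + 56*a^2 - 12*a - 144) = (a - 3)*(a + 4)*(a^4 - 3*a^3 - 12*a^2 + 20*a + 48) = (a - 3)*(a + 2)*(a + 4)*(a^3 - 5*a^2 - 2*a + 24) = (a - 4)*(a - 3)*(a + 2)*(a + 4)*(a^2 - a - 6) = (a - 4)*(a - 3)*(a + 2)^2*(a + 4)*(a - 3)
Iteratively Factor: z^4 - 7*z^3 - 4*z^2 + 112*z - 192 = (z + 4)*(z^3 - 11*z^2 + 40*z - 48) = (z - 4)*(z + 4)*(z^2 - 7*z + 12) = (z - 4)*(z - 3)*(z + 4)*(z - 4)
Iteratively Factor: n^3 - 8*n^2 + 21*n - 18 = (n - 3)*(n^2 - 5*n + 6) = (n - 3)^2*(n - 2)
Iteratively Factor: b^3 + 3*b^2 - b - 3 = (b - 1)*(b^2 + 4*b + 3) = (b - 1)*(b + 1)*(b + 3)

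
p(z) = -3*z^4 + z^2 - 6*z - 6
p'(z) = -12*z^3 + 2*z - 6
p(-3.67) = -514.74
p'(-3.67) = 579.83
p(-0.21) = -4.70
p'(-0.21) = -6.31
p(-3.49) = -417.94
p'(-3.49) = 497.12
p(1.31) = -20.98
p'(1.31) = -30.36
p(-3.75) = -562.70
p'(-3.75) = 619.31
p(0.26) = -7.51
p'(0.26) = -5.69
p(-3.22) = -298.82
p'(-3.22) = 388.19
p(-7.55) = -9651.55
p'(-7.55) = 5143.33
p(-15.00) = -151566.00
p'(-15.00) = 40464.00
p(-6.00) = -3822.00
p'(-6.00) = 2574.00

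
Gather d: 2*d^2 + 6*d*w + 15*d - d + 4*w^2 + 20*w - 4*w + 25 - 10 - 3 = 2*d^2 + d*(6*w + 14) + 4*w^2 + 16*w + 12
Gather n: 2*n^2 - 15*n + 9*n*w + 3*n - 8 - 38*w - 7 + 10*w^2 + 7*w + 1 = 2*n^2 + n*(9*w - 12) + 10*w^2 - 31*w - 14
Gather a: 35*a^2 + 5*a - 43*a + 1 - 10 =35*a^2 - 38*a - 9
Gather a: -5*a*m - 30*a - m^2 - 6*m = a*(-5*m - 30) - m^2 - 6*m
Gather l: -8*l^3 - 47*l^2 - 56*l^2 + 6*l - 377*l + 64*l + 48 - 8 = -8*l^3 - 103*l^2 - 307*l + 40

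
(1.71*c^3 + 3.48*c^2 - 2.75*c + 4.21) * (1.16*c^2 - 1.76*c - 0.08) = 1.9836*c^5 + 1.0272*c^4 - 9.4516*c^3 + 9.4452*c^2 - 7.1896*c - 0.3368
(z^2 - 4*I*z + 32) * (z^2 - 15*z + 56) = z^4 - 15*z^3 - 4*I*z^3 + 88*z^2 + 60*I*z^2 - 480*z - 224*I*z + 1792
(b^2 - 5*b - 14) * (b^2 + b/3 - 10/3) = b^4 - 14*b^3/3 - 19*b^2 + 12*b + 140/3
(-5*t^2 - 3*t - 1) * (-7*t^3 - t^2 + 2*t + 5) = 35*t^5 + 26*t^4 - 30*t^2 - 17*t - 5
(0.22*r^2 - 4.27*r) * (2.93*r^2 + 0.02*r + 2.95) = 0.6446*r^4 - 12.5067*r^3 + 0.5636*r^2 - 12.5965*r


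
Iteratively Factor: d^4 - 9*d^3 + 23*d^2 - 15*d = (d)*(d^3 - 9*d^2 + 23*d - 15) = d*(d - 3)*(d^2 - 6*d + 5) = d*(d - 3)*(d - 1)*(d - 5)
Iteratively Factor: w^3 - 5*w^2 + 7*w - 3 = (w - 1)*(w^2 - 4*w + 3) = (w - 3)*(w - 1)*(w - 1)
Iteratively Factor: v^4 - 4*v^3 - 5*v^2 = (v)*(v^3 - 4*v^2 - 5*v) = v^2*(v^2 - 4*v - 5) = v^2*(v + 1)*(v - 5)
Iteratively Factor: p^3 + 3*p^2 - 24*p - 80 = (p + 4)*(p^2 - p - 20) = (p + 4)^2*(p - 5)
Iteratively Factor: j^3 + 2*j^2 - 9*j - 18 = (j + 2)*(j^2 - 9) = (j + 2)*(j + 3)*(j - 3)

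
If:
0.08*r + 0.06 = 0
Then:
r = -0.75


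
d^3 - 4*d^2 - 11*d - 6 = (d - 6)*(d + 1)^2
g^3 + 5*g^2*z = g^2*(g + 5*z)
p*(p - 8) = p^2 - 8*p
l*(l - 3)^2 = l^3 - 6*l^2 + 9*l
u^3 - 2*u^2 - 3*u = u*(u - 3)*(u + 1)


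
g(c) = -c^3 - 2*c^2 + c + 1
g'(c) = -3*c^2 - 4*c + 1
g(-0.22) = 0.69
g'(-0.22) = 1.73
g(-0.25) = 0.64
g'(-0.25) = 1.81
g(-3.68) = 20.07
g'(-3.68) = -24.91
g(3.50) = -62.88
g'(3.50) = -49.75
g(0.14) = 1.10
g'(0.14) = 0.38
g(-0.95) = -0.90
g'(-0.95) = 2.09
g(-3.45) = 14.81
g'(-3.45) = -20.91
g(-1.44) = -1.60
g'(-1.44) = 0.54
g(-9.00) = 559.00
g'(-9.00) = -206.00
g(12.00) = -2003.00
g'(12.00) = -479.00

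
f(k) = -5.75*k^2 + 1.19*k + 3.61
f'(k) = 1.19 - 11.5*k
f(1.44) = -6.60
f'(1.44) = -15.37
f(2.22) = -22.09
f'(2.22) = -24.34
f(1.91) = -15.09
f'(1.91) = -20.78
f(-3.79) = -83.49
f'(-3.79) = 44.78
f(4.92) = -129.72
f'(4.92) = -55.39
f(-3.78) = -83.05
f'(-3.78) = 44.66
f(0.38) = 3.23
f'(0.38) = -3.18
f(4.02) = -84.53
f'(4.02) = -45.04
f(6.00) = -196.25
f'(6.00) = -67.81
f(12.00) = -810.11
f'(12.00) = -136.81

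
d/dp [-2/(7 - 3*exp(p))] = -6*exp(p)/(3*exp(p) - 7)^2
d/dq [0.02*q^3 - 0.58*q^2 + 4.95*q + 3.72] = 0.06*q^2 - 1.16*q + 4.95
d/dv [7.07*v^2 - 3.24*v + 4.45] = 14.14*v - 3.24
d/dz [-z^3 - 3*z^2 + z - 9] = -3*z^2 - 6*z + 1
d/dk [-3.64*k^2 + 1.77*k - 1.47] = 1.77 - 7.28*k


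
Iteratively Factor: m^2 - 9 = (m + 3)*(m - 3)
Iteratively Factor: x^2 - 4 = (x - 2)*(x + 2)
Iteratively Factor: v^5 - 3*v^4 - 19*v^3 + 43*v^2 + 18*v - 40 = (v - 5)*(v^4 + 2*v^3 - 9*v^2 - 2*v + 8) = (v - 5)*(v - 2)*(v^3 + 4*v^2 - v - 4) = (v - 5)*(v - 2)*(v + 4)*(v^2 - 1) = (v - 5)*(v - 2)*(v + 1)*(v + 4)*(v - 1)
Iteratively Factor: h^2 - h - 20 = (h - 5)*(h + 4)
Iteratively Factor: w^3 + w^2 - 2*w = (w + 2)*(w^2 - w) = w*(w + 2)*(w - 1)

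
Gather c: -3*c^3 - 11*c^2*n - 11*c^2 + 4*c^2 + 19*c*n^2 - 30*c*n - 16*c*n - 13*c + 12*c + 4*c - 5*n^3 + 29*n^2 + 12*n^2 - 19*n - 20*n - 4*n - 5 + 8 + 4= -3*c^3 + c^2*(-11*n - 7) + c*(19*n^2 - 46*n + 3) - 5*n^3 + 41*n^2 - 43*n + 7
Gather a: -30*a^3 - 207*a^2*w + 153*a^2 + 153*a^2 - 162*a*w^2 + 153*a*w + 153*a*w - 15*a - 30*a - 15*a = -30*a^3 + a^2*(306 - 207*w) + a*(-162*w^2 + 306*w - 60)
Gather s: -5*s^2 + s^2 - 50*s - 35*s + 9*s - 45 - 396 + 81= -4*s^2 - 76*s - 360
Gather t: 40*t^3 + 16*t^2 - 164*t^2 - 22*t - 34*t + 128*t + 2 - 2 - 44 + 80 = 40*t^3 - 148*t^2 + 72*t + 36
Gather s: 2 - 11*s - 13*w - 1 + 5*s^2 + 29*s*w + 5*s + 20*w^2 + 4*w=5*s^2 + s*(29*w - 6) + 20*w^2 - 9*w + 1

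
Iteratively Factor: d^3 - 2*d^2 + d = (d - 1)*(d^2 - d) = d*(d - 1)*(d - 1)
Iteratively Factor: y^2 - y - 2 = (y + 1)*(y - 2)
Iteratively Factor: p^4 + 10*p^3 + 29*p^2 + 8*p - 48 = (p - 1)*(p^3 + 11*p^2 + 40*p + 48) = (p - 1)*(p + 4)*(p^2 + 7*p + 12) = (p - 1)*(p + 3)*(p + 4)*(p + 4)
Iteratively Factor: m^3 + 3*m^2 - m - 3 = (m + 1)*(m^2 + 2*m - 3) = (m - 1)*(m + 1)*(m + 3)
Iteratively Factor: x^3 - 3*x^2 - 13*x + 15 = (x - 1)*(x^2 - 2*x - 15) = (x - 1)*(x + 3)*(x - 5)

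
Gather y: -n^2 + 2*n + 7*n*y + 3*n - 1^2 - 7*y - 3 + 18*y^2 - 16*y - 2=-n^2 + 5*n + 18*y^2 + y*(7*n - 23) - 6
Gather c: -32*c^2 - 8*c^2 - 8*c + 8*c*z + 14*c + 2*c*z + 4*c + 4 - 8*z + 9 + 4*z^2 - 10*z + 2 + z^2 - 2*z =-40*c^2 + c*(10*z + 10) + 5*z^2 - 20*z + 15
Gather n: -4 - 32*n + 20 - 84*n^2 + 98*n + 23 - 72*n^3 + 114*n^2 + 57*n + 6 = -72*n^3 + 30*n^2 + 123*n + 45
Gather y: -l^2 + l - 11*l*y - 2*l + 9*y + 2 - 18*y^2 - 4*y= -l^2 - l - 18*y^2 + y*(5 - 11*l) + 2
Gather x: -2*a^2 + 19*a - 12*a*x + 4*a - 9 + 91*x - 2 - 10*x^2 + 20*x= -2*a^2 + 23*a - 10*x^2 + x*(111 - 12*a) - 11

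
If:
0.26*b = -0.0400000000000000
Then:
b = -0.15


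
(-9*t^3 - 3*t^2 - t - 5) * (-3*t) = 27*t^4 + 9*t^3 + 3*t^2 + 15*t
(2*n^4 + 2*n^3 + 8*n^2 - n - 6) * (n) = 2*n^5 + 2*n^4 + 8*n^3 - n^2 - 6*n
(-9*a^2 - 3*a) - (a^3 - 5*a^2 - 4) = -a^3 - 4*a^2 - 3*a + 4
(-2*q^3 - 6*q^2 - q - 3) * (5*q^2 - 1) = -10*q^5 - 30*q^4 - 3*q^3 - 9*q^2 + q + 3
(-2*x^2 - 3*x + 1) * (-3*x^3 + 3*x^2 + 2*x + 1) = 6*x^5 + 3*x^4 - 16*x^3 - 5*x^2 - x + 1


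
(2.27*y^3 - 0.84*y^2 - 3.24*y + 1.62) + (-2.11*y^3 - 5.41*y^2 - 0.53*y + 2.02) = 0.16*y^3 - 6.25*y^2 - 3.77*y + 3.64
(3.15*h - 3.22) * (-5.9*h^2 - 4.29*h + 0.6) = -18.585*h^3 + 5.4845*h^2 + 15.7038*h - 1.932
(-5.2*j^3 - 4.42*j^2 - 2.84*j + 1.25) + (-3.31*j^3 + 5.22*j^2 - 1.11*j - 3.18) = -8.51*j^3 + 0.8*j^2 - 3.95*j - 1.93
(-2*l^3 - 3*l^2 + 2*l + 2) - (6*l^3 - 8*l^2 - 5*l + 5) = -8*l^3 + 5*l^2 + 7*l - 3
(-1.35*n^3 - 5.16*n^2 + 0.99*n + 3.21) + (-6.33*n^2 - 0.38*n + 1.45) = -1.35*n^3 - 11.49*n^2 + 0.61*n + 4.66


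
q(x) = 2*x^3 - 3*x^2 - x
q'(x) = 6*x^2 - 6*x - 1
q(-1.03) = -4.34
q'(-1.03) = 11.55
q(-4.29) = -208.83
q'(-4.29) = 135.16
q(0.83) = -1.75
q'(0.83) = -1.85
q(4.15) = 87.13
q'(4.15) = 77.44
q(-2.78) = -63.38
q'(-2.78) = 62.05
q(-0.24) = 0.04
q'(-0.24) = 0.79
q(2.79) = 17.29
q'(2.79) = 28.96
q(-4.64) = -259.74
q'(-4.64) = 156.02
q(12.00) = 3012.00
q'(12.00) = 791.00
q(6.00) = 318.00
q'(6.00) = 179.00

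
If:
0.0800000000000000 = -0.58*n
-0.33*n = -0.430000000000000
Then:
No Solution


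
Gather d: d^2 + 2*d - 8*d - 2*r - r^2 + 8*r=d^2 - 6*d - r^2 + 6*r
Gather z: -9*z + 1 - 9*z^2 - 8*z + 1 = -9*z^2 - 17*z + 2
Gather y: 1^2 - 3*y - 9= -3*y - 8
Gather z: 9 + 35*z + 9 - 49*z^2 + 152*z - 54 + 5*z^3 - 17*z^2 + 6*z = 5*z^3 - 66*z^2 + 193*z - 36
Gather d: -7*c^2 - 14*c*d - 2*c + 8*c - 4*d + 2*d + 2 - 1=-7*c^2 + 6*c + d*(-14*c - 2) + 1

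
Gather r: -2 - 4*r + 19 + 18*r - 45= 14*r - 28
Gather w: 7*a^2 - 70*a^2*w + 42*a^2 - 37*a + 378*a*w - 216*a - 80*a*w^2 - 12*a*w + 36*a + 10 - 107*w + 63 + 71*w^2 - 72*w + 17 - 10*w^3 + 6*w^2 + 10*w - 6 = 49*a^2 - 217*a - 10*w^3 + w^2*(77 - 80*a) + w*(-70*a^2 + 366*a - 169) + 84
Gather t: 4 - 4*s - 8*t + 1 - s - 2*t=-5*s - 10*t + 5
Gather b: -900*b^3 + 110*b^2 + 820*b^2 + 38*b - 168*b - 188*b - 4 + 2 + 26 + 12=-900*b^3 + 930*b^2 - 318*b + 36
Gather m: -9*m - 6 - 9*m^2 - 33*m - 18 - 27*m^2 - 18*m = -36*m^2 - 60*m - 24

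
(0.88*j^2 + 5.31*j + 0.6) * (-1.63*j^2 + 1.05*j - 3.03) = -1.4344*j^4 - 7.7313*j^3 + 1.9311*j^2 - 15.4593*j - 1.818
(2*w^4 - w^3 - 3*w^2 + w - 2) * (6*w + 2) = 12*w^5 - 2*w^4 - 20*w^3 - 10*w - 4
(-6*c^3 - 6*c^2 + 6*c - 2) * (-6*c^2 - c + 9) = 36*c^5 + 42*c^4 - 84*c^3 - 48*c^2 + 56*c - 18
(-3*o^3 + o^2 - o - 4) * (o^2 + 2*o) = -3*o^5 - 5*o^4 + o^3 - 6*o^2 - 8*o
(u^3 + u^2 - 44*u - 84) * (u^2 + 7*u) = u^5 + 8*u^4 - 37*u^3 - 392*u^2 - 588*u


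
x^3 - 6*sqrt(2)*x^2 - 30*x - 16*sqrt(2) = (x - 8*sqrt(2))*(x + sqrt(2))^2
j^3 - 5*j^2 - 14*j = j*(j - 7)*(j + 2)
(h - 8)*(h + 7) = h^2 - h - 56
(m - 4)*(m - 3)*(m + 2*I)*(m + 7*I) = m^4 - 7*m^3 + 9*I*m^3 - 2*m^2 - 63*I*m^2 + 98*m + 108*I*m - 168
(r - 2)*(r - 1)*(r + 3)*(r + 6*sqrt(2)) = r^4 + 6*sqrt(2)*r^3 - 7*r^2 - 42*sqrt(2)*r + 6*r + 36*sqrt(2)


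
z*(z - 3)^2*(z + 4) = z^4 - 2*z^3 - 15*z^2 + 36*z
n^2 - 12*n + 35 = (n - 7)*(n - 5)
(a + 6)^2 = a^2 + 12*a + 36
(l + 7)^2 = l^2 + 14*l + 49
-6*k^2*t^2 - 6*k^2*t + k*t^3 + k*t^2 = t*(-6*k + t)*(k*t + k)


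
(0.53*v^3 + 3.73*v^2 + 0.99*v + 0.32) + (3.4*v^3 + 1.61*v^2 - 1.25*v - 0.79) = 3.93*v^3 + 5.34*v^2 - 0.26*v - 0.47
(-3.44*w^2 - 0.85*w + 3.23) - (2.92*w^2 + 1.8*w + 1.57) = -6.36*w^2 - 2.65*w + 1.66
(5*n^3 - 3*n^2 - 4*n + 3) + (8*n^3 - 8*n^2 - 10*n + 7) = 13*n^3 - 11*n^2 - 14*n + 10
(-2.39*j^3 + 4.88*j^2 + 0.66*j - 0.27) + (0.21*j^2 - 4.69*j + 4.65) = -2.39*j^3 + 5.09*j^2 - 4.03*j + 4.38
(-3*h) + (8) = 8 - 3*h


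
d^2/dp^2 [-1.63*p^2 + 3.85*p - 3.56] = -3.26000000000000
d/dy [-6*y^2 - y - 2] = -12*y - 1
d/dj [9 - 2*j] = -2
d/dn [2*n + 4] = 2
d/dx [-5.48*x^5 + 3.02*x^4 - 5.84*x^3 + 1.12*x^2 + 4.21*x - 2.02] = -27.4*x^4 + 12.08*x^3 - 17.52*x^2 + 2.24*x + 4.21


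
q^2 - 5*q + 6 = (q - 3)*(q - 2)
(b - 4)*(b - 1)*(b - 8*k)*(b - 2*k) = b^4 - 10*b^3*k - 5*b^3 + 16*b^2*k^2 + 50*b^2*k + 4*b^2 - 80*b*k^2 - 40*b*k + 64*k^2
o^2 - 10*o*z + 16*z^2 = (o - 8*z)*(o - 2*z)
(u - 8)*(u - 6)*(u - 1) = u^3 - 15*u^2 + 62*u - 48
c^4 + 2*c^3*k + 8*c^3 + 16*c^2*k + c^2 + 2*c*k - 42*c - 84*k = (c - 2)*(c + 3)*(c + 7)*(c + 2*k)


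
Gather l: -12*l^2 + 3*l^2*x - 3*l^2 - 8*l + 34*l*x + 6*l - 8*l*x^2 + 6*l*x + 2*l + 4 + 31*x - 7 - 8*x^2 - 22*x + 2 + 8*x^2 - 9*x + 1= l^2*(3*x - 15) + l*(-8*x^2 + 40*x)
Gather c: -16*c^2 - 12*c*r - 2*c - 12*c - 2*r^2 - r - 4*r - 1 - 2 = -16*c^2 + c*(-12*r - 14) - 2*r^2 - 5*r - 3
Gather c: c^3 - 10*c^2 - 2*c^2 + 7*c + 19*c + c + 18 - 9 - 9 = c^3 - 12*c^2 + 27*c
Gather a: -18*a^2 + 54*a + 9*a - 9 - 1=-18*a^2 + 63*a - 10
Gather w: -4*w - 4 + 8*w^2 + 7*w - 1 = 8*w^2 + 3*w - 5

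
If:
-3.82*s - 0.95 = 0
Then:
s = -0.25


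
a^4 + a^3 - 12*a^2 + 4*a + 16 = (a - 2)^2*(a + 1)*(a + 4)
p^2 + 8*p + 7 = (p + 1)*(p + 7)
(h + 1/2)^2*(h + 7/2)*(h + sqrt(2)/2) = h^4 + sqrt(2)*h^3/2 + 9*h^3/2 + 9*sqrt(2)*h^2/4 + 15*h^2/4 + 7*h/8 + 15*sqrt(2)*h/8 + 7*sqrt(2)/16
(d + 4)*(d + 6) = d^2 + 10*d + 24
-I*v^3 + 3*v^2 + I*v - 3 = (v + 1)*(v + 3*I)*(-I*v + I)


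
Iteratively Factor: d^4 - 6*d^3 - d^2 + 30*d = (d - 3)*(d^3 - 3*d^2 - 10*d) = (d - 3)*(d + 2)*(d^2 - 5*d) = (d - 5)*(d - 3)*(d + 2)*(d)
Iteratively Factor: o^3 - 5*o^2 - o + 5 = (o - 5)*(o^2 - 1) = (o - 5)*(o + 1)*(o - 1)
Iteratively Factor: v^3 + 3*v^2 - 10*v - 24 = (v - 3)*(v^2 + 6*v + 8) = (v - 3)*(v + 2)*(v + 4)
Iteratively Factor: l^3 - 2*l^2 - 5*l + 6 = (l - 3)*(l^2 + l - 2) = (l - 3)*(l - 1)*(l + 2)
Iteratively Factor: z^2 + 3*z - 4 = (z + 4)*(z - 1)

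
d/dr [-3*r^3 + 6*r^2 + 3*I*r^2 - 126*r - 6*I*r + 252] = -9*r^2 + 6*r*(2 + I) - 126 - 6*I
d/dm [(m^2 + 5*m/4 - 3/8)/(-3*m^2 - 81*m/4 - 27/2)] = (-176*m^2 - 312*m - 261)/(6*(16*m^4 + 216*m^3 + 873*m^2 + 972*m + 324))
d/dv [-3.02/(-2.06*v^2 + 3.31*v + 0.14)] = (9.9962 - 12.4424*v)/(-2.06*v^2 + 3.31*v + 0.14)^2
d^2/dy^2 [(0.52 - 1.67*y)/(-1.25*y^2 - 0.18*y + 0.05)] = ((0.6988 - 12.525*y)*(1.25*y^2 + 0.18*y - 0.05) + (1.67*y - 0.52)*(2.5*y + 0.18)*(5.0*y + 0.36))/(1.25*y^2 + 0.18*y - 0.05)^3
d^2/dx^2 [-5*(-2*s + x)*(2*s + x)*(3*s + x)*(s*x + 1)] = 40*s^3 - 90*s^2*x - 60*s*x^2 - 30*s - 30*x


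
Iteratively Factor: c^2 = (c)*(c)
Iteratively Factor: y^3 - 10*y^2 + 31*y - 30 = (y - 5)*(y^2 - 5*y + 6) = (y - 5)*(y - 3)*(y - 2)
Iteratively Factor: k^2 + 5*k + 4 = (k + 1)*(k + 4)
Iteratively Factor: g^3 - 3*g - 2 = (g - 2)*(g^2 + 2*g + 1) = (g - 2)*(g + 1)*(g + 1)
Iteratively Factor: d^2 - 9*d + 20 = (d - 4)*(d - 5)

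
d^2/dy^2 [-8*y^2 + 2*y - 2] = -16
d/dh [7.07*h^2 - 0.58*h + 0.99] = 14.14*h - 0.58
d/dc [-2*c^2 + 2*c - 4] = 2 - 4*c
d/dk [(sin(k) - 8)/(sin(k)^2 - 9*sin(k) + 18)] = (16*sin(k) + cos(k)^2 - 55)*cos(k)/(sin(k)^2 - 9*sin(k) + 18)^2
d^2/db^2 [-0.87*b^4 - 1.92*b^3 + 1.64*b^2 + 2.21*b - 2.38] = -10.44*b^2 - 11.52*b + 3.28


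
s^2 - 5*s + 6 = (s - 3)*(s - 2)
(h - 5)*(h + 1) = h^2 - 4*h - 5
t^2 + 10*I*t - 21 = (t + 3*I)*(t + 7*I)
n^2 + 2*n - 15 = (n - 3)*(n + 5)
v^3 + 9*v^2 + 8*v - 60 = (v - 2)*(v + 5)*(v + 6)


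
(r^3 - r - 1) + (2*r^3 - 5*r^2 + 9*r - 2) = 3*r^3 - 5*r^2 + 8*r - 3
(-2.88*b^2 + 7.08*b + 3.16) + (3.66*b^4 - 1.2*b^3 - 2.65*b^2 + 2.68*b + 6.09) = 3.66*b^4 - 1.2*b^3 - 5.53*b^2 + 9.76*b + 9.25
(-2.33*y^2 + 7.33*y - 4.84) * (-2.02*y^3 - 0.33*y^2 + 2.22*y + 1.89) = 4.7066*y^5 - 14.0377*y^4 + 2.1853*y^3 + 13.4661*y^2 + 3.1089*y - 9.1476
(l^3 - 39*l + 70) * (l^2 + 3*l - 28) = l^5 + 3*l^4 - 67*l^3 - 47*l^2 + 1302*l - 1960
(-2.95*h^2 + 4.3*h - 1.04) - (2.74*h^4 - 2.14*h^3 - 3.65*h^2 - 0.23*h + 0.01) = -2.74*h^4 + 2.14*h^3 + 0.7*h^2 + 4.53*h - 1.05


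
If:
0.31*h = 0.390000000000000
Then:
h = 1.26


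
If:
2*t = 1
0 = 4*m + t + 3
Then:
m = -7/8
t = 1/2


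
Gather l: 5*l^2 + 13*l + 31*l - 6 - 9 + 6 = 5*l^2 + 44*l - 9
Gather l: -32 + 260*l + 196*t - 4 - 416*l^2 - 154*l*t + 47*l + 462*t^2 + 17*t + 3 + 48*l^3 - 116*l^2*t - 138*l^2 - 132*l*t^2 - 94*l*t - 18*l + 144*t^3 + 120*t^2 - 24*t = 48*l^3 + l^2*(-116*t - 554) + l*(-132*t^2 - 248*t + 289) + 144*t^3 + 582*t^2 + 189*t - 33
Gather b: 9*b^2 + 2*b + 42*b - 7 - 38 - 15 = 9*b^2 + 44*b - 60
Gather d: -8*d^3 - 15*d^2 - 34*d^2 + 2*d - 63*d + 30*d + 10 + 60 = -8*d^3 - 49*d^2 - 31*d + 70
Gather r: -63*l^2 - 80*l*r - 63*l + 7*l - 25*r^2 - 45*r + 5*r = -63*l^2 - 56*l - 25*r^2 + r*(-80*l - 40)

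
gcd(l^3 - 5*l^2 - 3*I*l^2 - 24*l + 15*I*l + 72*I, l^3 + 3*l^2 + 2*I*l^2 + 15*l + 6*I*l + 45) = l^2 + l*(3 - 3*I) - 9*I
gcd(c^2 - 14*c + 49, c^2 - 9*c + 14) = c - 7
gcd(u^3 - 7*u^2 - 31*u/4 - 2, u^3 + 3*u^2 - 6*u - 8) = 1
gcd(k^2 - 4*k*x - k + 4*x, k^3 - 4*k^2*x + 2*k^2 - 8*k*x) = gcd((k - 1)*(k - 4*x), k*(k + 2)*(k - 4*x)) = -k + 4*x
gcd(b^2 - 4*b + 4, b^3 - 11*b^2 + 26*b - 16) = b - 2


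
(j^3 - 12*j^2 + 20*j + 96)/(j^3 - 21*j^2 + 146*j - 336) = (j + 2)/(j - 7)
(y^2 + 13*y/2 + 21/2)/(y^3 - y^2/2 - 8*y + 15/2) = (2*y + 7)/(2*y^2 - 7*y + 5)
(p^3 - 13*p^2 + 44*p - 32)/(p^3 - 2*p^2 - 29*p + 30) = (p^2 - 12*p + 32)/(p^2 - p - 30)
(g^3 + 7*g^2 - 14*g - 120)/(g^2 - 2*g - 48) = (g^2 + g - 20)/(g - 8)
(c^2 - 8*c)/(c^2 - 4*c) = (c - 8)/(c - 4)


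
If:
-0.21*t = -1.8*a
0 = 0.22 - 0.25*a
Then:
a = 0.88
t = 7.54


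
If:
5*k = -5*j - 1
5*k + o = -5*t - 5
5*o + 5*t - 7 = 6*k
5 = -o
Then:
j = 149/55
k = -32/11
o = -5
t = 32/11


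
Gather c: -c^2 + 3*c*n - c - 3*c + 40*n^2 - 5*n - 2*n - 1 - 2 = -c^2 + c*(3*n - 4) + 40*n^2 - 7*n - 3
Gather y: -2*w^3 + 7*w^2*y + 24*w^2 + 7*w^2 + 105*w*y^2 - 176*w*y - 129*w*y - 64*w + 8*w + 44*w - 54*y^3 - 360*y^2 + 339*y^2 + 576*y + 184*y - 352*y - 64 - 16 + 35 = -2*w^3 + 31*w^2 - 12*w - 54*y^3 + y^2*(105*w - 21) + y*(7*w^2 - 305*w + 408) - 45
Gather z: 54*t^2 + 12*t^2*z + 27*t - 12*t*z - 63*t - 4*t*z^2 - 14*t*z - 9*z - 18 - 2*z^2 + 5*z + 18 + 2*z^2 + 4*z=54*t^2 - 4*t*z^2 - 36*t + z*(12*t^2 - 26*t)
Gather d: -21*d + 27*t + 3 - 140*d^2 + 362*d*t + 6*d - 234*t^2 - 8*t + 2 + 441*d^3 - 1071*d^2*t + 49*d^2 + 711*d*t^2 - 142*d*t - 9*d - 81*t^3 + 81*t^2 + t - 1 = 441*d^3 + d^2*(-1071*t - 91) + d*(711*t^2 + 220*t - 24) - 81*t^3 - 153*t^2 + 20*t + 4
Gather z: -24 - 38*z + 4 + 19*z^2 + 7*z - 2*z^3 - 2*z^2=-2*z^3 + 17*z^2 - 31*z - 20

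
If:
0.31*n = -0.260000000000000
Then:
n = -0.84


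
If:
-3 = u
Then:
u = -3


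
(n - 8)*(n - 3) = n^2 - 11*n + 24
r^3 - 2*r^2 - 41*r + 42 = (r - 7)*(r - 1)*(r + 6)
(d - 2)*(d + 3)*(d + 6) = d^3 + 7*d^2 - 36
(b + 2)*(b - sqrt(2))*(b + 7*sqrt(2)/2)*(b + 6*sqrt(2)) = b^4 + 2*b^3 + 17*sqrt(2)*b^3/2 + 23*b^2 + 17*sqrt(2)*b^2 - 42*sqrt(2)*b + 46*b - 84*sqrt(2)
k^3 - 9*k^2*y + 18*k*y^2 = k*(k - 6*y)*(k - 3*y)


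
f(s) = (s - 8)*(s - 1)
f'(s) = 2*s - 9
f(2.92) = -9.75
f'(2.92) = -3.16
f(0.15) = 6.67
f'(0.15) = -8.70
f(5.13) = -11.85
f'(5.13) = 1.26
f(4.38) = -12.24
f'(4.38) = -0.24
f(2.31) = -7.45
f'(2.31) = -4.38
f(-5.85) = 94.87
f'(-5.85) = -20.70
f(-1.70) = 26.19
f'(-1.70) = -12.40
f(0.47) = 3.99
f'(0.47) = -8.06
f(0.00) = 8.00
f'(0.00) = -9.00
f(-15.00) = 368.00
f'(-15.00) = -39.00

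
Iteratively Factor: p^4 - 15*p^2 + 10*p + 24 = (p - 2)*(p^3 + 2*p^2 - 11*p - 12) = (p - 2)*(p + 1)*(p^2 + p - 12) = (p - 3)*(p - 2)*(p + 1)*(p + 4)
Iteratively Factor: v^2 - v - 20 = (v - 5)*(v + 4)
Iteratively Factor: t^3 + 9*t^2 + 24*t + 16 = (t + 1)*(t^2 + 8*t + 16) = (t + 1)*(t + 4)*(t + 4)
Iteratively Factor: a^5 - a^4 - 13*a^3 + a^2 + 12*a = (a)*(a^4 - a^3 - 13*a^2 + a + 12) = a*(a - 4)*(a^3 + 3*a^2 - a - 3) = a*(a - 4)*(a + 3)*(a^2 - 1) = a*(a - 4)*(a + 1)*(a + 3)*(a - 1)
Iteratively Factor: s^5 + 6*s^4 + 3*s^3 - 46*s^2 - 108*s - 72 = (s + 2)*(s^4 + 4*s^3 - 5*s^2 - 36*s - 36) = (s - 3)*(s + 2)*(s^3 + 7*s^2 + 16*s + 12) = (s - 3)*(s + 2)^2*(s^2 + 5*s + 6) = (s - 3)*(s + 2)^2*(s + 3)*(s + 2)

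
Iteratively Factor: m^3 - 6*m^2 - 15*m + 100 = (m + 4)*(m^2 - 10*m + 25) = (m - 5)*(m + 4)*(m - 5)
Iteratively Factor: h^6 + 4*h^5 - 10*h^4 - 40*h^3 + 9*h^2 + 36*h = (h + 1)*(h^5 + 3*h^4 - 13*h^3 - 27*h^2 + 36*h) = (h + 1)*(h + 3)*(h^4 - 13*h^2 + 12*h) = (h - 3)*(h + 1)*(h + 3)*(h^3 + 3*h^2 - 4*h) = (h - 3)*(h - 1)*(h + 1)*(h + 3)*(h^2 + 4*h) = (h - 3)*(h - 1)*(h + 1)*(h + 3)*(h + 4)*(h)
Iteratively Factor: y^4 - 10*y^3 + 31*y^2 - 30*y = (y)*(y^3 - 10*y^2 + 31*y - 30) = y*(y - 5)*(y^2 - 5*y + 6) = y*(y - 5)*(y - 2)*(y - 3)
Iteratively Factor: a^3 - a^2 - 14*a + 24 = (a + 4)*(a^2 - 5*a + 6) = (a - 2)*(a + 4)*(a - 3)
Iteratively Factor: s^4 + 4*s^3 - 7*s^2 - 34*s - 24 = (s - 3)*(s^3 + 7*s^2 + 14*s + 8) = (s - 3)*(s + 4)*(s^2 + 3*s + 2) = (s - 3)*(s + 1)*(s + 4)*(s + 2)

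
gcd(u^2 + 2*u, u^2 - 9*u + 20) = 1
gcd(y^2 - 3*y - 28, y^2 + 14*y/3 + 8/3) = y + 4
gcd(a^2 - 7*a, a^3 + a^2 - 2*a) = a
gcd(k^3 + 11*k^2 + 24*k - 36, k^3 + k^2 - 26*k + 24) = k^2 + 5*k - 6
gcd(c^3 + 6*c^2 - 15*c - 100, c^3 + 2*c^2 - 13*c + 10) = c + 5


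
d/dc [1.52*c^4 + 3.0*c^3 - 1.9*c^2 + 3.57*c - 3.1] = 6.08*c^3 + 9.0*c^2 - 3.8*c + 3.57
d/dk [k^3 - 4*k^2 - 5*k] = 3*k^2 - 8*k - 5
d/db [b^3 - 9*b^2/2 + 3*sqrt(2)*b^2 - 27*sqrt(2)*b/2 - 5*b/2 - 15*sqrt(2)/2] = 3*b^2 - 9*b + 6*sqrt(2)*b - 27*sqrt(2)/2 - 5/2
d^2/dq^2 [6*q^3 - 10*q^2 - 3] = 36*q - 20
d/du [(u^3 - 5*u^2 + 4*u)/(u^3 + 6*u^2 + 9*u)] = (11*u - 23)/(u^3 + 9*u^2 + 27*u + 27)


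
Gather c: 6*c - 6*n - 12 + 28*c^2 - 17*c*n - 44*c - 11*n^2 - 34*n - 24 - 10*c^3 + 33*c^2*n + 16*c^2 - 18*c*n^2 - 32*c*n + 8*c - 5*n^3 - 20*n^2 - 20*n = -10*c^3 + c^2*(33*n + 44) + c*(-18*n^2 - 49*n - 30) - 5*n^3 - 31*n^2 - 60*n - 36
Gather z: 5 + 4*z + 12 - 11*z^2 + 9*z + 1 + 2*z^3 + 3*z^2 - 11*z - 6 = 2*z^3 - 8*z^2 + 2*z + 12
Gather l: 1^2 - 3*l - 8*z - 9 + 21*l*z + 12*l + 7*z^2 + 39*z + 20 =l*(21*z + 9) + 7*z^2 + 31*z + 12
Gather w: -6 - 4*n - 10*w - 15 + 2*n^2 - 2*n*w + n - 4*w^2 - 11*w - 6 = 2*n^2 - 3*n - 4*w^2 + w*(-2*n - 21) - 27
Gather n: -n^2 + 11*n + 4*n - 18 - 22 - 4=-n^2 + 15*n - 44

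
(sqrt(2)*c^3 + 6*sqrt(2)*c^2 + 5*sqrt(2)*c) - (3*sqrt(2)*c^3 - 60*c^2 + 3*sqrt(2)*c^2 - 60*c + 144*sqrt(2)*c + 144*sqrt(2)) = -2*sqrt(2)*c^3 + 3*sqrt(2)*c^2 + 60*c^2 - 139*sqrt(2)*c + 60*c - 144*sqrt(2)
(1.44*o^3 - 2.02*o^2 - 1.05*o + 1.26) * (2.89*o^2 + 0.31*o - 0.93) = 4.1616*o^5 - 5.3914*o^4 - 4.9999*o^3 + 5.1945*o^2 + 1.3671*o - 1.1718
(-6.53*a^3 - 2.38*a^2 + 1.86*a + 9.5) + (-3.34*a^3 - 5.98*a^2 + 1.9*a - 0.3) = -9.87*a^3 - 8.36*a^2 + 3.76*a + 9.2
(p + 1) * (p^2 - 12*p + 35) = p^3 - 11*p^2 + 23*p + 35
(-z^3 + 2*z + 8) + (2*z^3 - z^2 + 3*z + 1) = z^3 - z^2 + 5*z + 9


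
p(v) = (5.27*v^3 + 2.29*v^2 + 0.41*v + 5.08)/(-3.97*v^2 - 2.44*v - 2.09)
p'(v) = (7.94*v + 2.44)*(5.27*v^3 + 2.29*v^2 + 0.41*v + 5.08)/(-3.97*v^2 - 2.44*v - 2.09)^2 + (15.81*v^2 + 4.58*v + 0.41)/(-3.97*v^2 - 2.44*v - 2.09)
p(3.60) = -4.53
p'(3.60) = -1.31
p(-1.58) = 1.31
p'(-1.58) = -2.39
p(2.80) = -3.49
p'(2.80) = -1.27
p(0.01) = -2.40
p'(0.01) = 2.65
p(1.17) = -1.65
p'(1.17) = -0.78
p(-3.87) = 5.14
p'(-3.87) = -1.42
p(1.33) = -1.79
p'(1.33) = -0.91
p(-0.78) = -1.40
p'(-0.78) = -4.51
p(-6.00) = 8.08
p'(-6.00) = -1.36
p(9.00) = -11.68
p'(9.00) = -1.33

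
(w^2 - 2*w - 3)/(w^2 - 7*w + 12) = (w + 1)/(w - 4)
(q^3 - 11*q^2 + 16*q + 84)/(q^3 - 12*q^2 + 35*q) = (q^2 - 4*q - 12)/(q*(q - 5))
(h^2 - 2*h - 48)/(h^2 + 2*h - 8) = (h^2 - 2*h - 48)/(h^2 + 2*h - 8)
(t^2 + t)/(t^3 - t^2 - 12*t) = (t + 1)/(t^2 - t - 12)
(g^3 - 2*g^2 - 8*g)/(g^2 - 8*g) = (g^2 - 2*g - 8)/(g - 8)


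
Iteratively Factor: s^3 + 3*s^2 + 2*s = (s + 1)*(s^2 + 2*s) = (s + 1)*(s + 2)*(s)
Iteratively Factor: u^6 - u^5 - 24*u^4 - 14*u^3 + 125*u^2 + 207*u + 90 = (u - 5)*(u^5 + 4*u^4 - 4*u^3 - 34*u^2 - 45*u - 18) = (u - 5)*(u - 3)*(u^4 + 7*u^3 + 17*u^2 + 17*u + 6) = (u - 5)*(u - 3)*(u + 1)*(u^3 + 6*u^2 + 11*u + 6) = (u - 5)*(u - 3)*(u + 1)^2*(u^2 + 5*u + 6) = (u - 5)*(u - 3)*(u + 1)^2*(u + 2)*(u + 3)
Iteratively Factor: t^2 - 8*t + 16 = (t - 4)*(t - 4)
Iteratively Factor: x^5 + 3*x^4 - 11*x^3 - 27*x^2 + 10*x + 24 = (x - 3)*(x^4 + 6*x^3 + 7*x^2 - 6*x - 8) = (x - 3)*(x + 4)*(x^3 + 2*x^2 - x - 2) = (x - 3)*(x + 2)*(x + 4)*(x^2 - 1) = (x - 3)*(x + 1)*(x + 2)*(x + 4)*(x - 1)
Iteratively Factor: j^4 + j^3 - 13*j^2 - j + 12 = (j - 1)*(j^3 + 2*j^2 - 11*j - 12) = (j - 3)*(j - 1)*(j^2 + 5*j + 4) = (j - 3)*(j - 1)*(j + 1)*(j + 4)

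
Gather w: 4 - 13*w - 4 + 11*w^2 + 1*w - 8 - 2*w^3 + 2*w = -2*w^3 + 11*w^2 - 10*w - 8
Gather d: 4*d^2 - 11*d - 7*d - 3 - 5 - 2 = 4*d^2 - 18*d - 10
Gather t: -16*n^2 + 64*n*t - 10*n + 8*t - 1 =-16*n^2 - 10*n + t*(64*n + 8) - 1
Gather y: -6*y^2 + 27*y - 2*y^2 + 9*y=-8*y^2 + 36*y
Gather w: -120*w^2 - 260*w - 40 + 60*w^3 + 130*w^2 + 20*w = 60*w^3 + 10*w^2 - 240*w - 40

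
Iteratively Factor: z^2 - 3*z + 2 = (z - 1)*(z - 2)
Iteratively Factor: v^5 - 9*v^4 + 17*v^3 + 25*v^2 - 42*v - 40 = (v + 1)*(v^4 - 10*v^3 + 27*v^2 - 2*v - 40) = (v - 4)*(v + 1)*(v^3 - 6*v^2 + 3*v + 10) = (v - 5)*(v - 4)*(v + 1)*(v^2 - v - 2) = (v - 5)*(v - 4)*(v + 1)^2*(v - 2)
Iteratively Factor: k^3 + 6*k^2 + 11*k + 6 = (k + 2)*(k^2 + 4*k + 3) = (k + 1)*(k + 2)*(k + 3)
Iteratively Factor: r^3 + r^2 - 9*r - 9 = (r + 3)*(r^2 - 2*r - 3) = (r - 3)*(r + 3)*(r + 1)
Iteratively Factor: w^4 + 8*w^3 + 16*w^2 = (w + 4)*(w^3 + 4*w^2) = (w + 4)^2*(w^2) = w*(w + 4)^2*(w)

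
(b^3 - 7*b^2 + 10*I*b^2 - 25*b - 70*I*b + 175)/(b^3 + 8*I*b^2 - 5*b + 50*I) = (b - 7)/(b - 2*I)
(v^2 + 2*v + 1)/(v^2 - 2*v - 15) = (v^2 + 2*v + 1)/(v^2 - 2*v - 15)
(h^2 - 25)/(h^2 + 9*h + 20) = (h - 5)/(h + 4)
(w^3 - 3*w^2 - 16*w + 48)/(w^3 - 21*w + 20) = (w^2 + w - 12)/(w^2 + 4*w - 5)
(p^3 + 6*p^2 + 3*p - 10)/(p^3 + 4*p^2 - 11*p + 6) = (p^2 + 7*p + 10)/(p^2 + 5*p - 6)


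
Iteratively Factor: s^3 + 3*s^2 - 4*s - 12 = (s - 2)*(s^2 + 5*s + 6) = (s - 2)*(s + 3)*(s + 2)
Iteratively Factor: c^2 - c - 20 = (c + 4)*(c - 5)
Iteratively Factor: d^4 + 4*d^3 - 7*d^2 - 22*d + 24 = (d + 4)*(d^3 - 7*d + 6) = (d - 1)*(d + 4)*(d^2 + d - 6) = (d - 1)*(d + 3)*(d + 4)*(d - 2)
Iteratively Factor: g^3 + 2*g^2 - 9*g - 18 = (g - 3)*(g^2 + 5*g + 6) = (g - 3)*(g + 3)*(g + 2)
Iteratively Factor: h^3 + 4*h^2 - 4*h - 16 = (h - 2)*(h^2 + 6*h + 8) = (h - 2)*(h + 2)*(h + 4)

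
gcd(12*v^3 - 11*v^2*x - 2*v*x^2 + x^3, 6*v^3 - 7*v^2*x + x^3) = -3*v^2 + 2*v*x + x^2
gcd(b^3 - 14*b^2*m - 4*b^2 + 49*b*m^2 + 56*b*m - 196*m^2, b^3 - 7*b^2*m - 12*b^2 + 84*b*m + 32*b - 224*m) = b^2 - 7*b*m - 4*b + 28*m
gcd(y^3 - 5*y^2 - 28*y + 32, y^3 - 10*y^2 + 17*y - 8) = y^2 - 9*y + 8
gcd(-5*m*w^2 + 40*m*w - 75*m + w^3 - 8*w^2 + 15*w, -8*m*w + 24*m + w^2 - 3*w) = w - 3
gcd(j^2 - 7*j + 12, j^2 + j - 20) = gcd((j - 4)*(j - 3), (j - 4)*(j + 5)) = j - 4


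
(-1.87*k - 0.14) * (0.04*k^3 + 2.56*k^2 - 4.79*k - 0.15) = -0.0748*k^4 - 4.7928*k^3 + 8.5989*k^2 + 0.9511*k + 0.021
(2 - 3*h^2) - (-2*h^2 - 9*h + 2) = -h^2 + 9*h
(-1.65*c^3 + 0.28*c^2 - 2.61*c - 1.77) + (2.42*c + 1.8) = -1.65*c^3 + 0.28*c^2 - 0.19*c + 0.03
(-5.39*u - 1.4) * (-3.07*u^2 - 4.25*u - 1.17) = 16.5473*u^3 + 27.2055*u^2 + 12.2563*u + 1.638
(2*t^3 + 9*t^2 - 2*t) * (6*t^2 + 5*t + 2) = 12*t^5 + 64*t^4 + 37*t^3 + 8*t^2 - 4*t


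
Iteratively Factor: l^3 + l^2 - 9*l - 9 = (l + 1)*(l^2 - 9) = (l - 3)*(l + 1)*(l + 3)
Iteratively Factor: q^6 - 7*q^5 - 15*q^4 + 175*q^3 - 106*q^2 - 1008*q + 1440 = (q + 4)*(q^5 - 11*q^4 + 29*q^3 + 59*q^2 - 342*q + 360) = (q - 2)*(q + 4)*(q^4 - 9*q^3 + 11*q^2 + 81*q - 180) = (q - 2)*(q + 3)*(q + 4)*(q^3 - 12*q^2 + 47*q - 60) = (q - 5)*(q - 2)*(q + 3)*(q + 4)*(q^2 - 7*q + 12) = (q - 5)*(q - 3)*(q - 2)*(q + 3)*(q + 4)*(q - 4)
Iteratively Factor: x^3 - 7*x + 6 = (x - 2)*(x^2 + 2*x - 3) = (x - 2)*(x + 3)*(x - 1)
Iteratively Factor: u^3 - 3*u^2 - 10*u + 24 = (u - 4)*(u^2 + u - 6) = (u - 4)*(u + 3)*(u - 2)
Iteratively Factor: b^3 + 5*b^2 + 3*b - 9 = (b + 3)*(b^2 + 2*b - 3) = (b + 3)^2*(b - 1)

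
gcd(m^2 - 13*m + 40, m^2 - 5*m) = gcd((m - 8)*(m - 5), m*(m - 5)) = m - 5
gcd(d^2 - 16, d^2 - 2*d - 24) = d + 4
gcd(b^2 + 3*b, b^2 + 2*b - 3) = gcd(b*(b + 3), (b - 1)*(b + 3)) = b + 3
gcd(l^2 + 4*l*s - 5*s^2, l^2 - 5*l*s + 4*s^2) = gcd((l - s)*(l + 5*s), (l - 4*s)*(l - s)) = -l + s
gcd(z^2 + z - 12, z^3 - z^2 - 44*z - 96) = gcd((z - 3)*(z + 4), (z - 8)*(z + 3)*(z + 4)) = z + 4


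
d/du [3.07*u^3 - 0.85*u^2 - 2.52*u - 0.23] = 9.21*u^2 - 1.7*u - 2.52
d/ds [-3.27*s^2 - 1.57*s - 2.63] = -6.54*s - 1.57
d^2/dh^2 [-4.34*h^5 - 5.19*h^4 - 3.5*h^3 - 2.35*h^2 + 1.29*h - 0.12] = -86.8*h^3 - 62.28*h^2 - 21.0*h - 4.7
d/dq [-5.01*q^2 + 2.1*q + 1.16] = 2.1 - 10.02*q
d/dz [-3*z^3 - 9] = -9*z^2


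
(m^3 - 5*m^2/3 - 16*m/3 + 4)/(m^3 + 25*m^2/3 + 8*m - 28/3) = (m - 3)/(m + 7)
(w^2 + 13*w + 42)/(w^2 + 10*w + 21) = (w + 6)/(w + 3)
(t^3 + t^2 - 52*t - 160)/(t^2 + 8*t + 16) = (t^2 - 3*t - 40)/(t + 4)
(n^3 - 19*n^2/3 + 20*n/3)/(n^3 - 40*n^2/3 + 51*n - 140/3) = n/(n - 7)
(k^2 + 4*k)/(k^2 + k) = (k + 4)/(k + 1)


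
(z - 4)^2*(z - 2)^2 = z^4 - 12*z^3 + 52*z^2 - 96*z + 64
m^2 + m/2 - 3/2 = (m - 1)*(m + 3/2)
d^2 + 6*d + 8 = (d + 2)*(d + 4)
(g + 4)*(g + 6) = g^2 + 10*g + 24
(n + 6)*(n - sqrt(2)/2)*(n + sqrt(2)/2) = n^3 + 6*n^2 - n/2 - 3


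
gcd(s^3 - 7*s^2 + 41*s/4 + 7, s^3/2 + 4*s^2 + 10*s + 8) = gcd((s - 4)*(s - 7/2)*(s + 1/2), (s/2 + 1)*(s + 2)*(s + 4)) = 1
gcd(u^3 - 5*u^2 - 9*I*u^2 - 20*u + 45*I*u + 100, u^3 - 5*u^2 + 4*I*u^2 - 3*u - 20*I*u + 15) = u - 5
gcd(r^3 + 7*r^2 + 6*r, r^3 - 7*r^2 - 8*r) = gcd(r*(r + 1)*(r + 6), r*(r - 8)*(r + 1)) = r^2 + r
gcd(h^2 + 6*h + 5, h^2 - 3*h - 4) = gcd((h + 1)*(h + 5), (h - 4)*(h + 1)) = h + 1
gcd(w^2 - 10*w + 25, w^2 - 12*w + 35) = w - 5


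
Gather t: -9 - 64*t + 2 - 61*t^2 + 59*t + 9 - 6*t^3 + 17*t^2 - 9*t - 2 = -6*t^3 - 44*t^2 - 14*t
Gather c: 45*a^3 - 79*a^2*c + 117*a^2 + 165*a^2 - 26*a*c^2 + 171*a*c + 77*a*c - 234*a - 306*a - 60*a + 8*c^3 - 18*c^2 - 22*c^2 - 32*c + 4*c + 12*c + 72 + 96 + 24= 45*a^3 + 282*a^2 - 600*a + 8*c^3 + c^2*(-26*a - 40) + c*(-79*a^2 + 248*a - 16) + 192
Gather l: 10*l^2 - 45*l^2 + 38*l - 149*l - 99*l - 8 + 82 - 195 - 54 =-35*l^2 - 210*l - 175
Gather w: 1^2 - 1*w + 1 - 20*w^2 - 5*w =-20*w^2 - 6*w + 2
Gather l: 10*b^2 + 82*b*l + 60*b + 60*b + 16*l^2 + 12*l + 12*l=10*b^2 + 120*b + 16*l^2 + l*(82*b + 24)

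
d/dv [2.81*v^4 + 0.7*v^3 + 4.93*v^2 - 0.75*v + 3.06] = 11.24*v^3 + 2.1*v^2 + 9.86*v - 0.75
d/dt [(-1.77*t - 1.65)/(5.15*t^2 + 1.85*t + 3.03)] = (9.1155*t^2 + 16.995*t - 2.3106)/(26.5225*t^4 + 19.055*t^3 + 34.6315*t^2 + 11.211*t + 9.1809)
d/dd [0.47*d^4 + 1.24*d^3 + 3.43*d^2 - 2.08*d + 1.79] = 1.88*d^3 + 3.72*d^2 + 6.86*d - 2.08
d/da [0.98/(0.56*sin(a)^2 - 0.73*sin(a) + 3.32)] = (0.7154 - 1.0976*sin(a))*cos(a)/(0.56*sin(a)^2 - 0.73*sin(a) + 3.32)^2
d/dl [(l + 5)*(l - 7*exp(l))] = l - (l + 5)*(7*exp(l) - 1) - 7*exp(l)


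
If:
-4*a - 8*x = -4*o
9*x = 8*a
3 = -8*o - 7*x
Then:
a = -27/256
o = -75/256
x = -3/32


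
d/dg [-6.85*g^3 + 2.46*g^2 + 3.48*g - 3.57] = -20.55*g^2 + 4.92*g + 3.48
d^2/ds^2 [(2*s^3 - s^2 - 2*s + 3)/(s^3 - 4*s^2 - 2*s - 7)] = 2*(7*s^6 + 6*s^5 + 120*s^4 - 221*s^3 + 210*s^2 + 597*s - 93)/(s^9 - 12*s^8 + 42*s^7 - 37*s^6 + 84*s^5 - 300*s^4 - 197*s^3 - 672*s^2 - 294*s - 343)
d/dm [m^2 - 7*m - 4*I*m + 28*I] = 2*m - 7 - 4*I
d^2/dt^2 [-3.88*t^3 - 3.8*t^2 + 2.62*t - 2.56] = -23.28*t - 7.6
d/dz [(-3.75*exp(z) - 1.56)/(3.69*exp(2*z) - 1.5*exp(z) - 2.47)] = (13.8375*exp(2*z) + 11.5128*exp(z) + 6.9225)*exp(z)/(13.6161*exp(4*z) - 11.07*exp(3*z) - 15.9786*exp(2*z) + 7.41*exp(z) + 6.1009)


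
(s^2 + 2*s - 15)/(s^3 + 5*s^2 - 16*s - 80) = (s - 3)/(s^2 - 16)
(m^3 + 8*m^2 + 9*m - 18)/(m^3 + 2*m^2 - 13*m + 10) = (m^2 + 9*m + 18)/(m^2 + 3*m - 10)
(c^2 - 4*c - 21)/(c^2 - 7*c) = (c + 3)/c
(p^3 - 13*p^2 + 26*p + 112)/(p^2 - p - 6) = (p^2 - 15*p + 56)/(p - 3)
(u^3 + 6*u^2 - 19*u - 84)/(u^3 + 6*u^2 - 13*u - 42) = (u^2 - u - 12)/(u^2 - u - 6)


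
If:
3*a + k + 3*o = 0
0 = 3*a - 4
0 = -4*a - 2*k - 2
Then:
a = 4/3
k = -11/3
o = -1/9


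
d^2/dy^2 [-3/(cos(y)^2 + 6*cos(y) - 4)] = 3*(8*sin(y)^4 - 108*sin(y)^2 + 3*cos(y) + 9*cos(3*y) - 60)/(2*(-sin(y)^2 + 6*cos(y) - 3)^3)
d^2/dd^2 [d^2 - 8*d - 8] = 2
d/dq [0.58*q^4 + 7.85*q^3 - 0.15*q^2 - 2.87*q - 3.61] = 2.32*q^3 + 23.55*q^2 - 0.3*q - 2.87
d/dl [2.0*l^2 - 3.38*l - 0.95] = 4.0*l - 3.38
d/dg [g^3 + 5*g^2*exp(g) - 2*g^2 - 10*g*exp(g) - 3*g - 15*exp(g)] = 5*g^2*exp(g) + 3*g^2 - 4*g - 25*exp(g) - 3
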